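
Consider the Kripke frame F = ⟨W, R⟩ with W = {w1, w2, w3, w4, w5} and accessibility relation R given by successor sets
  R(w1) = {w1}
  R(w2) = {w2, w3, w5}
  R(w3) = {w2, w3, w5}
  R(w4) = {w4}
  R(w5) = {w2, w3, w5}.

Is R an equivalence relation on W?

Reflexive: yes — every world is R-related to itself.
Symmetric: yes — every pair in R has its reverse in R.
Transitive: yes — every two-step R-path is closed by a direct edge.
So R is an equivalence relation.

Yes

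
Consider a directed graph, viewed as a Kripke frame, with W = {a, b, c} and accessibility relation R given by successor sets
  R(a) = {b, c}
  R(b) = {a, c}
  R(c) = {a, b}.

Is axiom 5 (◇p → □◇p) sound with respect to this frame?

Axiom 5 corresponds to the accessibility relation being Euclidean.
Euclidean: no — a R b and a R b, but not b R b.

No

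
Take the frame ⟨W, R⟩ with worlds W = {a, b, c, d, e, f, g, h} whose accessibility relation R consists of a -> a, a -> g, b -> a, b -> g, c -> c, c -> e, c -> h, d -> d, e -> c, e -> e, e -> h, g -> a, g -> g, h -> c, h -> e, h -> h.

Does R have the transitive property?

Transitive: yes — every two-step R-path is closed by a direct edge.

Yes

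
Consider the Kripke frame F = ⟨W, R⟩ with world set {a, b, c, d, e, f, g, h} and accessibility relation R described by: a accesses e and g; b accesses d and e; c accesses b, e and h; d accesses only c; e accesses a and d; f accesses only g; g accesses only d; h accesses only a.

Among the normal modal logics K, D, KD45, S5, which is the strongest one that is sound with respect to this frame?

Serial (axiom D): yes — every world has a successor (e.g. a R e).
Euclidean (axiom 5): no — a R e and a R g, but not e R g.
Transitive (axiom 4): no — a R e and e R d, but not a R d.
Reflexive (axiom T): no — a is not related to itself.
So F validates K, D; KD45 would additionally require R to be Euclidean and transitive. The strongest is D.

D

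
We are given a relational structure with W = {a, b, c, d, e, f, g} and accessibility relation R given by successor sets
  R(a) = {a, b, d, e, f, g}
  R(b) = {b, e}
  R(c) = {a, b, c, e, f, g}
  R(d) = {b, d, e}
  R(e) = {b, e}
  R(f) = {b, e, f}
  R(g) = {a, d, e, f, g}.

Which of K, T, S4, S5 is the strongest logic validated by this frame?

T

Reflexive (axiom T): yes — every world is R-related to itself.
Transitive (axiom 4): no — c R a and a R d, but not c R d.
Euclidean (axiom 5): no — a R b and a R d, but not b R d.
So F validates K, T; S4 would additionally require R to be transitive. The strongest is T.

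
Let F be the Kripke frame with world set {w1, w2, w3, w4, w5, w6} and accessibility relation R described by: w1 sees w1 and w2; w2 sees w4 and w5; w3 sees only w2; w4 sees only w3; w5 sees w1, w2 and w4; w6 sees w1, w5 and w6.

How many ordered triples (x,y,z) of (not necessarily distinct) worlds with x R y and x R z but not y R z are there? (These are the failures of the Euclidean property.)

Enumerating: (w1,w2,w1), (w1,w2,w2), (w2,w4,w4), (w2,w4,w5), (w2,w5,w5), (w3,w2,w2), (w4,w3,w3), (w5,w1,w4), (w5,w2,w1), (w5,w2,w2), (w5,w4,w1), (w5,w4,w2), (w5,w4,w4), (w6,w1,w5), (w6,w1,w6), (w6,w5,w5), (w6,w5,w6).

17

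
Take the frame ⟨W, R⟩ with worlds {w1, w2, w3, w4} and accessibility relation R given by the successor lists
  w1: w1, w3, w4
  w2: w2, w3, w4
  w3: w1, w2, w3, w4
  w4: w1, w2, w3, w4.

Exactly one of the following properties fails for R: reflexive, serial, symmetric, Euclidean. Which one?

Euclidean

Reflexive: yes — every world is R-related to itself.
Serial: yes — every world has a successor (e.g. w1 R w1).
Symmetric: yes — every pair in R has its reverse in R.
Euclidean: no — w3 R w1 and w3 R w2, but not w1 R w2.
Only Euclidean fails.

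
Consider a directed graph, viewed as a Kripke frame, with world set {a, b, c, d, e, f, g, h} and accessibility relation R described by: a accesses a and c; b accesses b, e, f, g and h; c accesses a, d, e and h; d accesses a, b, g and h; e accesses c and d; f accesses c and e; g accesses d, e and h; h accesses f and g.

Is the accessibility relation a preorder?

Reflexive: no — c is not related to itself.
Transitive: no — a R c and c R d, but not a R d.
So R is not a preorder.

No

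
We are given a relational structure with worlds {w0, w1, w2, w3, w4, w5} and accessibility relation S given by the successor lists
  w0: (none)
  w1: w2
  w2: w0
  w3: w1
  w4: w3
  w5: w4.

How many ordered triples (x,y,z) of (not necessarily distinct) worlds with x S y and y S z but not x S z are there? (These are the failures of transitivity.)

4

Enumerating: (w1,w2,w0), (w3,w1,w2), (w4,w3,w1), (w5,w4,w3).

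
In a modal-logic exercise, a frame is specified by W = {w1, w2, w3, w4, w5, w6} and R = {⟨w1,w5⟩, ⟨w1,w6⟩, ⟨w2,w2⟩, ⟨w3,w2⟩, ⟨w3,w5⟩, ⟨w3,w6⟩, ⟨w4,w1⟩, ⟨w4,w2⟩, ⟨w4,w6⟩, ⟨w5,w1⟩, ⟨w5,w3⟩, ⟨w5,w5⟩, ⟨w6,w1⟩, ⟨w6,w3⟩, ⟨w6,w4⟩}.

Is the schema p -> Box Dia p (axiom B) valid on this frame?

No

Axiom B corresponds to the accessibility relation being symmetric.
Symmetric: no — w3 R w2 but not w2 R w3.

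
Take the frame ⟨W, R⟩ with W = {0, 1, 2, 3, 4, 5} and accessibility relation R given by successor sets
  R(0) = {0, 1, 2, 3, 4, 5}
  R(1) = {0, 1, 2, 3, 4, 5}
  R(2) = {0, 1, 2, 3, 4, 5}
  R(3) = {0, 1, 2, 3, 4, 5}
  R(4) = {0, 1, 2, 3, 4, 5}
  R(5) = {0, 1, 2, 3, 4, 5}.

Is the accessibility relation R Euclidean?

Euclidean: yes — any two successors of a common world are R-related.

Yes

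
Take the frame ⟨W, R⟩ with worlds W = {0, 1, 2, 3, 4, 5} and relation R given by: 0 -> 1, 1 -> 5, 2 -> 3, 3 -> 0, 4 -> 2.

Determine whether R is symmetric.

No

Symmetric: no — 0 R 1 but not 1 R 0.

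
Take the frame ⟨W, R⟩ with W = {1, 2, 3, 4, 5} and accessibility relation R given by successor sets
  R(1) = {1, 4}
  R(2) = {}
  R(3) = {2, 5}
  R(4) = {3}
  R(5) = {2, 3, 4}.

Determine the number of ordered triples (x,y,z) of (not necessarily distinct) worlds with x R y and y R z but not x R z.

Enumerating: (1,4,3), (3,5,3), (3,5,4), (4,3,2), (4,3,5), (5,3,5).

6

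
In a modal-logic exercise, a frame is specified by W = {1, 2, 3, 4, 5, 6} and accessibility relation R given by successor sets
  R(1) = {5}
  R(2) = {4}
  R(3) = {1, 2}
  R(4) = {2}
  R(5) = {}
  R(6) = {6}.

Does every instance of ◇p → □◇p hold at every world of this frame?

Axiom 5 corresponds to the accessibility relation being Euclidean.
Euclidean: no — 3 R 1 and 3 R 2, but not 1 R 2.

No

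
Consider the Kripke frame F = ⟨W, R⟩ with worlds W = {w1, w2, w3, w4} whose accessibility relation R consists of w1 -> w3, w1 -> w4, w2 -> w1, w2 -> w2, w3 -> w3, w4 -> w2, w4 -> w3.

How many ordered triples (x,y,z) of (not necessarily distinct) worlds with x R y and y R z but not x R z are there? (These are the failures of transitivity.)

4

Enumerating: (w1,w4,w2), (w2,w1,w3), (w2,w1,w4), (w4,w2,w1).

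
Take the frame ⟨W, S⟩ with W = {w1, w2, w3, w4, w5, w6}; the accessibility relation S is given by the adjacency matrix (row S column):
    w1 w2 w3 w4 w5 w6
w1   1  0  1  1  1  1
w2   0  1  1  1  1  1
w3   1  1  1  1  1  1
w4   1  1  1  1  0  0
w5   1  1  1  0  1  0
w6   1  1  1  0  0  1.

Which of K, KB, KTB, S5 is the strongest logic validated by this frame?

Symmetric (axiom B): yes — every pair in S has its reverse in S.
Reflexive (axiom T): yes — every world is S-related to itself.
Euclidean (axiom 5): no — w1 S w4 and w1 S w5, but not w4 S w5.
So F validates K, KB, KTB; S5 would additionally require S to be Euclidean. The strongest is KTB.

KTB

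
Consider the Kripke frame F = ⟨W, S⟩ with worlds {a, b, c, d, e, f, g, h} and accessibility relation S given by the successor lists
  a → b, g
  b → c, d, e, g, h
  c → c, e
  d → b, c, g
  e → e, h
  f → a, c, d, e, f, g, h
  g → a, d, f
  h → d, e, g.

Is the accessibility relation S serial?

Serial: yes — every world has a successor (e.g. a S b).

Yes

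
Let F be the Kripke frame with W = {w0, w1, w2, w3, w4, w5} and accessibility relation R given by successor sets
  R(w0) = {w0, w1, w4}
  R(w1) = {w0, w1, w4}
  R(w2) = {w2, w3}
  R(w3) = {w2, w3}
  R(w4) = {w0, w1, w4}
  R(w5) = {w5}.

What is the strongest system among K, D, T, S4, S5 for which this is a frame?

Serial (axiom D): yes — every world has a successor (e.g. w0 R w0).
Reflexive (axiom T): yes — every world is R-related to itself.
Transitive (axiom 4): yes — every two-step R-path is closed by a direct edge.
Euclidean (axiom 5): yes — any two successors of a common world are R-related.
So F validates K, D, T, S4, S5. The strongest is S5.

S5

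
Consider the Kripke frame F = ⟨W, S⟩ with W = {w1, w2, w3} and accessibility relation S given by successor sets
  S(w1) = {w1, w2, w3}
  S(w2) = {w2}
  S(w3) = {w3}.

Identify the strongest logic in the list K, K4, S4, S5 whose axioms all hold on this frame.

S4

Transitive (axiom 4): yes — every two-step S-path is closed by a direct edge.
Reflexive (axiom T): yes — every world is S-related to itself.
Euclidean (axiom 5): no — w1 S w2 and w1 S w3, but not w2 S w3.
So F validates K, K4, S4; S5 would additionally require S to be Euclidean. The strongest is S4.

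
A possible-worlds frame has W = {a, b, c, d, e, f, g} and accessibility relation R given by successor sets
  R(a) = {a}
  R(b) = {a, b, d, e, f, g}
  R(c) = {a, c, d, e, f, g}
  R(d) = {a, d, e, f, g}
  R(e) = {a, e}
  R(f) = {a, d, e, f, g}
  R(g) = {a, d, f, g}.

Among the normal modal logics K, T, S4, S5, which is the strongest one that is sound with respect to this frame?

Reflexive (axiom T): yes — every world is R-related to itself.
Transitive (axiom 4): no — g R d and d R e, but not g R e.
Euclidean (axiom 5): no — b R a and b R d, but not a R d.
So F validates K, T; S4 would additionally require R to be transitive. The strongest is T.

T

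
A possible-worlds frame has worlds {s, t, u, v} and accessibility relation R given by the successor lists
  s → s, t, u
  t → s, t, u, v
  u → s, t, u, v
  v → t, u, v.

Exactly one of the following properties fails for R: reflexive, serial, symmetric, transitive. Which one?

transitive

Reflexive: yes — every world is R-related to itself.
Serial: yes — every world has a successor (e.g. s R s).
Symmetric: yes — every pair in R has its reverse in R.
Transitive: no — s R t and t R v, but not s R v.
Only transitive fails.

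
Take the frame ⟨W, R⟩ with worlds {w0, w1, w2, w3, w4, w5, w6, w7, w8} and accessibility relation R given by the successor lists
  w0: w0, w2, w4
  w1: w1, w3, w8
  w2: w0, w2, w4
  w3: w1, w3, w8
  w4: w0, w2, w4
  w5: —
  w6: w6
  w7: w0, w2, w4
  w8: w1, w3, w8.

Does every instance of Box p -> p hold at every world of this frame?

The schema T characterises exactly the reflexive frames.
Reflexive: no — w5 is not related to itself.

No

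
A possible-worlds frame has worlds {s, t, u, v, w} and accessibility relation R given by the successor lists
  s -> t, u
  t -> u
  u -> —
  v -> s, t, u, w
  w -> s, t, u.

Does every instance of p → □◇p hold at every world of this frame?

The schema B characterises exactly the symmetric frames.
Symmetric: no — s R t but not t R s.

No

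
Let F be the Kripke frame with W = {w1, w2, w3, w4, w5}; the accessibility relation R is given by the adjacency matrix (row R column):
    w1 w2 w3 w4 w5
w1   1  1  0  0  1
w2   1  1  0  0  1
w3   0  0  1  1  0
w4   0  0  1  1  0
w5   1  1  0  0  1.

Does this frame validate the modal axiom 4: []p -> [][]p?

The schema 4 characterises exactly the transitive frames.
Transitive: yes — every two-step R-path is closed by a direct edge.

Yes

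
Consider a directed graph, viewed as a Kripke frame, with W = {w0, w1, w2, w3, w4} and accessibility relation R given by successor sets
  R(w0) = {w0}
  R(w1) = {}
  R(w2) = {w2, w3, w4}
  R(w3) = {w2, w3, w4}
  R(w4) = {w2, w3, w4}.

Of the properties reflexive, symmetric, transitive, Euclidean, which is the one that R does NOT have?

Reflexive: no — w1 is not related to itself.
Symmetric: yes — every pair in R has its reverse in R.
Transitive: yes — every two-step R-path is closed by a direct edge.
Euclidean: yes — any two successors of a common world are R-related.
Only reflexive fails.

reflexive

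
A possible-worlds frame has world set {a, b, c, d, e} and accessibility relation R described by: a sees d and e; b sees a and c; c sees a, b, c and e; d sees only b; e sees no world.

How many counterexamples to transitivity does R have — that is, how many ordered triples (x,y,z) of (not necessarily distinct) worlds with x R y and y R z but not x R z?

Enumerating: (a,d,b), (b,a,d), (b,a,e), (b,c,b), (b,c,e), (c,a,d), (d,b,a), (d,b,c).

8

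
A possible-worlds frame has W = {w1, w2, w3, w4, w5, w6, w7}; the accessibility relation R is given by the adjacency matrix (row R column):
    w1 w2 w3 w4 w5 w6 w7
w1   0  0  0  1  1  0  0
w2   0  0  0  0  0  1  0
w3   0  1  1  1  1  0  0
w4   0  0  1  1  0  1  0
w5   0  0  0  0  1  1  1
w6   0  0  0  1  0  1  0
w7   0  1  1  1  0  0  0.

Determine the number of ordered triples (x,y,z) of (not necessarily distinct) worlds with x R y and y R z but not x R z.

19

Enumerating: (w1,w4,w3), (w1,w4,w6), (w1,w5,w6), (w1,w5,w7), (w2,w6,w4), (w3,w2,w6), (w3,w4,w6), (w3,w5,w6), (w3,w5,w7), (w4,w3,w2), (w4,w3,w5), (w5,w6,w4), … and 7 more.
Total: 19.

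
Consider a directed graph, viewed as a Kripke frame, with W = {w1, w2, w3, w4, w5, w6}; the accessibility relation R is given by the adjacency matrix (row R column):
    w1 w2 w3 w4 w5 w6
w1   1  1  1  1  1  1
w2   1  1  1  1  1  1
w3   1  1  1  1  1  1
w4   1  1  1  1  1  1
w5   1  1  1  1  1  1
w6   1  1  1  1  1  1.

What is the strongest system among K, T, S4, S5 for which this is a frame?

Reflexive (axiom T): yes — every world is R-related to itself.
Transitive (axiom 4): yes — every two-step R-path is closed by a direct edge.
Euclidean (axiom 5): yes — any two successors of a common world are R-related.
So F validates K, T, S4, S5. The strongest is S5.

S5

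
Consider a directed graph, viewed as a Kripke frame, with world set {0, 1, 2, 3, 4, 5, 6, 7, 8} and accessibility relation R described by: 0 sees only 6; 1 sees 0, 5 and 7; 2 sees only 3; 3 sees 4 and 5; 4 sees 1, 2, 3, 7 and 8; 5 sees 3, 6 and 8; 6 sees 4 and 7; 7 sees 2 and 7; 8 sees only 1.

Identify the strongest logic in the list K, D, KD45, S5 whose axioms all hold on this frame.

Serial (axiom D): yes — every world has a successor (e.g. 0 R 6).
Euclidean (axiom 5): no — 1 R 0 and 1 R 5, but not 0 R 5.
Transitive (axiom 4): no — 0 R 6 and 6 R 4, but not 0 R 4.
Reflexive (axiom T): no — 0 is not related to itself.
So F validates K, D; KD45 would additionally require R to be Euclidean and transitive. The strongest is D.

D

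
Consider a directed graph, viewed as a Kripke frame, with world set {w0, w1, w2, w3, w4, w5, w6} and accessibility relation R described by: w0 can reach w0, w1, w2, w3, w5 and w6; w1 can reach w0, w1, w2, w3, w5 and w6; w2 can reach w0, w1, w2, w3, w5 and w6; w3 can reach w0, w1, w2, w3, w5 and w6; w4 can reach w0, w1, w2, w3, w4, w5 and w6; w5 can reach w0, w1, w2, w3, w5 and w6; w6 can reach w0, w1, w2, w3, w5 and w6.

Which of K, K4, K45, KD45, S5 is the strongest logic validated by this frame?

Transitive (axiom 4): yes — every two-step R-path is closed by a direct edge.
Euclidean (axiom 5): no — w4 R w0 and w4 R w4, but not w0 R w4.
Serial (axiom D): yes — every world has a successor (e.g. w0 R w0).
Reflexive (axiom T): yes — every world is R-related to itself.
So F validates K, K4; K45 would additionally require R to be Euclidean. The strongest is K4.

K4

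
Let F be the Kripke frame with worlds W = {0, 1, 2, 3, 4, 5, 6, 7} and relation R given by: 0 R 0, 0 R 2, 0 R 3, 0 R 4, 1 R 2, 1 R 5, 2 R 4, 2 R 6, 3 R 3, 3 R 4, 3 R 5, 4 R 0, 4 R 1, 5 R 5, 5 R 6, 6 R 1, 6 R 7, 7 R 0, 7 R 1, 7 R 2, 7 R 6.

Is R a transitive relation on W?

No

Transitive: no — 0 R 2 and 2 R 6, but not 0 R 6.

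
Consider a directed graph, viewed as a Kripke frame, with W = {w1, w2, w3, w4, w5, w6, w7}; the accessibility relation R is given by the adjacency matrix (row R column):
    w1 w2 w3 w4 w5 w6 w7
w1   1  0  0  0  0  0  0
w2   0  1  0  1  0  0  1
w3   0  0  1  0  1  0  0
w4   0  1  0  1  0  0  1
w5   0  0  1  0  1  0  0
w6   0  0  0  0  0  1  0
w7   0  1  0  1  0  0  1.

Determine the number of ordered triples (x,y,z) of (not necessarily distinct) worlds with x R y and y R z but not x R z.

0

R is transitive; there are no such tuples.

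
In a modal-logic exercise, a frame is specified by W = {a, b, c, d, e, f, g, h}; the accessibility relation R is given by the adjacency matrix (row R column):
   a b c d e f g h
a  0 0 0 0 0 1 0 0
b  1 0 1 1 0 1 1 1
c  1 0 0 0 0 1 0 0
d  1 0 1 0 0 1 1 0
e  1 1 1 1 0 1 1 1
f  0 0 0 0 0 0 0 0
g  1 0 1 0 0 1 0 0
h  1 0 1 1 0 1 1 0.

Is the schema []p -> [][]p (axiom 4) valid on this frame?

Yes

The schema 4 characterises exactly the transitive frames.
Transitive: yes — every two-step R-path is closed by a direct edge.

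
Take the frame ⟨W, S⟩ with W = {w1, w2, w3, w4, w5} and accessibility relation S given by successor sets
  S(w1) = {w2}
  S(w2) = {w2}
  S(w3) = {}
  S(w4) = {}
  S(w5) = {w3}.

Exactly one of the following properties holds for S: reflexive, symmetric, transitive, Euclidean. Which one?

transitive

Reflexive: no — w1 is not related to itself.
Symmetric: no — w1 S w2 but not w2 S w1.
Transitive: yes — every two-step S-path is closed by a direct edge.
Euclidean: no — w5 S w3 and w5 S w3, but not w3 S w3.
Only transitive holds.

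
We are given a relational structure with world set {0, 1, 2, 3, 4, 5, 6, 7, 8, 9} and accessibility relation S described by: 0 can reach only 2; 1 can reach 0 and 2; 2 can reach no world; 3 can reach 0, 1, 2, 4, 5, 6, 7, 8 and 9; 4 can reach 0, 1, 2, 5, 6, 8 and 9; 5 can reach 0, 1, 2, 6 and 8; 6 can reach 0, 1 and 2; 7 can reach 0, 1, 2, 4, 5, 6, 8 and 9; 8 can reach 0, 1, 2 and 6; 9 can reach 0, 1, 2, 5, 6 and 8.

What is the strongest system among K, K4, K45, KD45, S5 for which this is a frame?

Transitive (axiom 4): yes — every two-step S-path is closed by a direct edge.
Euclidean (axiom 5): no — 1 S 2 and 1 S 0, but not 2 S 0.
Serial (axiom D): no — 2 has no S-successor.
Reflexive (axiom T): no — 0 is not related to itself.
So F validates K, K4; K45 would additionally require S to be Euclidean. The strongest is K4.

K4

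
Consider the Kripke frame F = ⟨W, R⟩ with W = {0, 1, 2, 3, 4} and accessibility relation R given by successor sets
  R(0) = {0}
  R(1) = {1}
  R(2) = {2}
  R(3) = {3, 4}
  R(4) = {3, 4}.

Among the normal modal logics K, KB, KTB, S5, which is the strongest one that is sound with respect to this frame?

S5

Symmetric (axiom B): yes — every pair in R has its reverse in R.
Reflexive (axiom T): yes — every world is R-related to itself.
Euclidean (axiom 5): yes — any two successors of a common world are R-related.
So F validates K, KB, KTB, S5. The strongest is S5.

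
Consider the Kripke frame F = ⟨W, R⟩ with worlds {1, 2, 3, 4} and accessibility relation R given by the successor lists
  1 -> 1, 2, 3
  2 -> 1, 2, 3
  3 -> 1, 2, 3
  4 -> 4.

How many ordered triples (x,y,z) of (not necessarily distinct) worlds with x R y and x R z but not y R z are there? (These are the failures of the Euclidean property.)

R is Euclidean; there are no such tuples.

0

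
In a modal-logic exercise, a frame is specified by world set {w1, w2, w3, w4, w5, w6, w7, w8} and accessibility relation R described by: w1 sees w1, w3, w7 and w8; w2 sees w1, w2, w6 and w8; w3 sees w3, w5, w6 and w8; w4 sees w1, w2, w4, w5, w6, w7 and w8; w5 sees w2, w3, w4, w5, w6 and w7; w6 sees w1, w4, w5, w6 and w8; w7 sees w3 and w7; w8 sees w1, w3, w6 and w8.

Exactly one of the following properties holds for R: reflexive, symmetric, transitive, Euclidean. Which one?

reflexive

Reflexive: yes — every world is R-related to itself.
Symmetric: no — w1 R w3 but not w3 R w1.
Transitive: no — w1 R w3 and w3 R w5, but not w1 R w5.
Euclidean: no — w1 R w3 and w1 R w7, but not w3 R w7.
Only reflexive holds.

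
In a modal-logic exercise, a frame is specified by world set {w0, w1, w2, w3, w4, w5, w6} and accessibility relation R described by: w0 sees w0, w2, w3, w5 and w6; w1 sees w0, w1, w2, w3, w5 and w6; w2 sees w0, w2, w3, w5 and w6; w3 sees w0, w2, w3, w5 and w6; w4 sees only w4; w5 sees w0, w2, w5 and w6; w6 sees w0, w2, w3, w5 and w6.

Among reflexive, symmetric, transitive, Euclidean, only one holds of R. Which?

reflexive

Reflexive: yes — every world is R-related to itself.
Symmetric: no — w1 R w0 but not w0 R w1.
Transitive: no — w5 R w0 and w0 R w3, but not w5 R w3.
Euclidean: no — w0 R w5 and w0 R w3, but not w5 R w3.
Only reflexive holds.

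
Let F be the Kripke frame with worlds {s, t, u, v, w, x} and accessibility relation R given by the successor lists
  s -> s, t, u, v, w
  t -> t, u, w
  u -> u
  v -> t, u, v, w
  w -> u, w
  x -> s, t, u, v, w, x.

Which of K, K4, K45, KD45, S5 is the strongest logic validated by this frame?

K4

Transitive (axiom 4): yes — every two-step R-path is closed by a direct edge.
Euclidean (axiom 5): no — s R t and s R v, but not t R v.
Serial (axiom D): yes — every world has a successor (e.g. s R s).
Reflexive (axiom T): yes — every world is R-related to itself.
So F validates K, K4; K45 would additionally require R to be Euclidean. The strongest is K4.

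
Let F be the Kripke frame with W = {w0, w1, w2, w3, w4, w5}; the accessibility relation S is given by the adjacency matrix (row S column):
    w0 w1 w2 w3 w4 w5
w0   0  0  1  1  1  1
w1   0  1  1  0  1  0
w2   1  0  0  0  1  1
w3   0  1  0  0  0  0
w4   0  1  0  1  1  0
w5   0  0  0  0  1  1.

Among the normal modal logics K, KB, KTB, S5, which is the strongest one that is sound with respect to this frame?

K

Symmetric (axiom B): no — w0 S w3 but not w3 S w0.
Reflexive (axiom T): no — w0 is not related to itself.
Euclidean (axiom 5): no — w0 S w2 and w0 S w3, but not w2 S w3.
So F validates K; KB would additionally require S to be symmetric. The strongest is K.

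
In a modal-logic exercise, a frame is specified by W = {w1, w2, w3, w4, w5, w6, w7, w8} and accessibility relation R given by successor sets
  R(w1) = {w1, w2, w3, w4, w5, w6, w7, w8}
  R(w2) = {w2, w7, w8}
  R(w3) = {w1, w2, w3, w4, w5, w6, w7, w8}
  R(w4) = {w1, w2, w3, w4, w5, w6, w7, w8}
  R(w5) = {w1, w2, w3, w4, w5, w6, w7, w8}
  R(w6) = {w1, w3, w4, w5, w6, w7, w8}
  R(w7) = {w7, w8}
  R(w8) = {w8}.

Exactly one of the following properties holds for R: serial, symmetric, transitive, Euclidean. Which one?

serial

Serial: yes — every world has a successor (e.g. w1 R w1).
Symmetric: no — w1 R w2 but not w2 R w1.
Transitive: no — w6 R w1 and w1 R w2, but not w6 R w2.
Euclidean: no — w1 R w2 and w1 R w3, but not w2 R w3.
Only serial holds.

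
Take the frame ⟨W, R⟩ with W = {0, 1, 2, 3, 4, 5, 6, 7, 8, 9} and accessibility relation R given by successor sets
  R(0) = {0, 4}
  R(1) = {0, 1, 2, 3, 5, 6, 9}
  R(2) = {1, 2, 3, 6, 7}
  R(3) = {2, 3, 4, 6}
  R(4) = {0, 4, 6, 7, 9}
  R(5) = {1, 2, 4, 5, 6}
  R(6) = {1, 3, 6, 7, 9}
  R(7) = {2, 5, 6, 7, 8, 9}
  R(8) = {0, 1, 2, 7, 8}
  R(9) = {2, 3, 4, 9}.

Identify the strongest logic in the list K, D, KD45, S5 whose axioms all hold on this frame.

Serial (axiom D): yes — every world has a successor (e.g. 0 R 0).
Euclidean (axiom 5): no — 1 R 0 and 1 R 2, but not 0 R 2.
Transitive (axiom 4): no — 0 R 4 and 4 R 6, but not 0 R 6.
Reflexive (axiom T): yes — every world is R-related to itself.
So F validates K, D; KD45 would additionally require R to be Euclidean and transitive. The strongest is D.

D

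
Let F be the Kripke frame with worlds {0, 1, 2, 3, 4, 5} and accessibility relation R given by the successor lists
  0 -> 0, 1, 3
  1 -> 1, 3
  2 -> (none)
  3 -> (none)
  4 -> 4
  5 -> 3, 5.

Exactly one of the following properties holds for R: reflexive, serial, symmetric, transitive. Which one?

transitive

Reflexive: no — 2 is not related to itself.
Serial: no — 2 has no R-successor.
Symmetric: no — 0 R 1 but not 1 R 0.
Transitive: yes — every two-step R-path is closed by a direct edge.
Only transitive holds.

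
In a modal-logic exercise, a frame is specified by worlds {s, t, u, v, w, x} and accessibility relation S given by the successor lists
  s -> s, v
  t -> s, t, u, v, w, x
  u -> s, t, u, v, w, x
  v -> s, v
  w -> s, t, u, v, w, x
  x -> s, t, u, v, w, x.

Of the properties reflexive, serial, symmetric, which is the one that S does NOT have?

symmetric

Reflexive: yes — every world is S-related to itself.
Serial: yes — every world has a successor (e.g. s S s).
Symmetric: no — t S s but not s S t.
Only symmetric fails.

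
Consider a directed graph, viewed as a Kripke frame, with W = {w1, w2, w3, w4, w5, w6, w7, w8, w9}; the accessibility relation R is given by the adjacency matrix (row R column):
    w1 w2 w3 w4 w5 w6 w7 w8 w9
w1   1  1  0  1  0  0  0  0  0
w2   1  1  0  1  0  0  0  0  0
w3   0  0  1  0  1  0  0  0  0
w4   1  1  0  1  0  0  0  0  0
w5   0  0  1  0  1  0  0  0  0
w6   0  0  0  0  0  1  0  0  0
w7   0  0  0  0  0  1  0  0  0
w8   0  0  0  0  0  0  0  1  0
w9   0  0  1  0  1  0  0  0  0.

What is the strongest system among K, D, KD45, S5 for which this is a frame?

Serial (axiom D): yes — every world has a successor (e.g. w1 R w1).
Euclidean (axiom 5): yes — any two successors of a common world are R-related.
Transitive (axiom 4): yes — every two-step R-path is closed by a direct edge.
Reflexive (axiom T): no — w7 is not related to itself.
So F validates K, D, KD45; S5 would additionally require R to be reflexive. The strongest is KD45.

KD45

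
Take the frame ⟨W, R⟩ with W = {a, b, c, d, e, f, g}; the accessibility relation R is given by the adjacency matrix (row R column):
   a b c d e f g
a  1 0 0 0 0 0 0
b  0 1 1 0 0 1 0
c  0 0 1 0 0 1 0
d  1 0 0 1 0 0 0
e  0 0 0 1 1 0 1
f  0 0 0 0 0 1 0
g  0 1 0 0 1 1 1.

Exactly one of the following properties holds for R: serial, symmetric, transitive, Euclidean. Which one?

Serial: yes — every world has a successor (e.g. a R a).
Symmetric: no — b R c but not c R b.
Transitive: no — e R d and d R a, but not e R a.
Euclidean: no — b R f and b R c, but not f R c.
Only serial holds.

serial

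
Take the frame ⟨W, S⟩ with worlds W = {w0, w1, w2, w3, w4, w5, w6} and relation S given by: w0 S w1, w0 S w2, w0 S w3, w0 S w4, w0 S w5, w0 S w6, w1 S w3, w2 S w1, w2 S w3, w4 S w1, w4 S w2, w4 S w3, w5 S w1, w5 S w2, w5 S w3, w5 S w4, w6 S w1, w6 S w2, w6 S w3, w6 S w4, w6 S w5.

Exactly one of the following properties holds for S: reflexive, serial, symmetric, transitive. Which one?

Reflexive: no — w0 is not related to itself.
Serial: no — w3 has no S-successor.
Symmetric: no — w0 S w1 but not w1 S w0.
Transitive: yes — every two-step S-path is closed by a direct edge.
Only transitive holds.

transitive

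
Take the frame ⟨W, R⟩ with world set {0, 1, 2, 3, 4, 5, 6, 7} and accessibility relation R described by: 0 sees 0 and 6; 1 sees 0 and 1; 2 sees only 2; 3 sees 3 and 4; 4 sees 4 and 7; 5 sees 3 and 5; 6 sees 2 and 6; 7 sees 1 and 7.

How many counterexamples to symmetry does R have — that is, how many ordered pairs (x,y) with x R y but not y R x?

Enumerating: (0,6), (1,0), (3,4), (4,7), (5,3), (6,2), (7,1).

7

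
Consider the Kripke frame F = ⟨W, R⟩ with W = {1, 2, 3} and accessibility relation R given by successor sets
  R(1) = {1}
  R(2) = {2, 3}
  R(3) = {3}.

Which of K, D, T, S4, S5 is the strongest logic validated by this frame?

S4

Serial (axiom D): yes — every world has a successor (e.g. 1 R 1).
Reflexive (axiom T): yes — every world is R-related to itself.
Transitive (axiom 4): yes — every two-step R-path is closed by a direct edge.
Euclidean (axiom 5): no — 2 R 3 and 2 R 2, but not 3 R 2.
So F validates K, D, T, S4; S5 would additionally require R to be Euclidean. The strongest is S4.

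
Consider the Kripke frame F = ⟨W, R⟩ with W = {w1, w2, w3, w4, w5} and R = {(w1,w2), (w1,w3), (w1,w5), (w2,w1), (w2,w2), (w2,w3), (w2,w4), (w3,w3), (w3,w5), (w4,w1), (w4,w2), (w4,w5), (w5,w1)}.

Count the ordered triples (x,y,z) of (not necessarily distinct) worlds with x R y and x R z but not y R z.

19

Enumerating: (w1,w2,w5), (w1,w3,w2), (w1,w5,w2), (w1,w5,w3), (w1,w5,w5), (w2,w1,w1), (w2,w1,w4), (w2,w3,w1), (w2,w3,w2), (w2,w3,w4), (w2,w4,w3), (w2,w4,w4), … and 7 more.
Total: 19.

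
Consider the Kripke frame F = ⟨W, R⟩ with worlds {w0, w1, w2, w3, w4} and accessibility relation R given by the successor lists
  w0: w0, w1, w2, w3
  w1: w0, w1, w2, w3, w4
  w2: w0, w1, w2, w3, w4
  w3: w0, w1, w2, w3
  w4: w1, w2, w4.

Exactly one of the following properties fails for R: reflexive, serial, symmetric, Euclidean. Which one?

Euclidean

Reflexive: yes — every world is R-related to itself.
Serial: yes — every world has a successor (e.g. w0 R w0).
Symmetric: yes — every pair in R has its reverse in R.
Euclidean: no — w1 R w0 and w1 R w4, but not w0 R w4.
Only Euclidean fails.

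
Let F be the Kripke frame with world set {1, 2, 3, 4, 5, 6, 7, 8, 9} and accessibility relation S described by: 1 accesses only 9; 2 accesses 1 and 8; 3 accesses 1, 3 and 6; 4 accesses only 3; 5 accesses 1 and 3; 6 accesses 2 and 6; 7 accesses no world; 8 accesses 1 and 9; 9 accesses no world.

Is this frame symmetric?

Symmetric: no — 1 S 9 but not 9 S 1.

No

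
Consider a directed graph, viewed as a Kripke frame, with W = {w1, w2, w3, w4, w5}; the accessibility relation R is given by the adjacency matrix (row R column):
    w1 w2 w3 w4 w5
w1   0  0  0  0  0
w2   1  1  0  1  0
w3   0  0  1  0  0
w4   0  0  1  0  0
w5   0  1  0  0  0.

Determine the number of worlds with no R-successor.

1

Enumerating: w1.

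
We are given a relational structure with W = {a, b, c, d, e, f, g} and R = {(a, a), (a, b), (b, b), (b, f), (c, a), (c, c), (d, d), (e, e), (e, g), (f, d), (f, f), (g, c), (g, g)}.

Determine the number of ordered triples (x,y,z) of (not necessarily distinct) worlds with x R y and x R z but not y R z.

6

Enumerating: (a,b,a), (b,f,b), (c,a,c), (e,g,e), (f,d,f), (g,c,g).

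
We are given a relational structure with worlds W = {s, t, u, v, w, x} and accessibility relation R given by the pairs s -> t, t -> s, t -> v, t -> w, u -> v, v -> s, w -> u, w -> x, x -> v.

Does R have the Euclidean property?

No

Euclidean: no — t R s and t R v, but not s R v.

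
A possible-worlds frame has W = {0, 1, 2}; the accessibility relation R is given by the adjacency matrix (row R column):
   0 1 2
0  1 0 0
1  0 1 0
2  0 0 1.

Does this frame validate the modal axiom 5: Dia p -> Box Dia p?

The schema 5 characterises exactly the Euclidean frames.
Euclidean: yes — any two successors of a common world are R-related.

Yes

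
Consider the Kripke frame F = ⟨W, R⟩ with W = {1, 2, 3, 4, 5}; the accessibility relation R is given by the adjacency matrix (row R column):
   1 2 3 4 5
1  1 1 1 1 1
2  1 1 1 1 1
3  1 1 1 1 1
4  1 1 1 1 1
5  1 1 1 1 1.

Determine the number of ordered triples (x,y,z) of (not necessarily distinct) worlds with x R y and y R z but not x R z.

0

R is transitive; there are no such tuples.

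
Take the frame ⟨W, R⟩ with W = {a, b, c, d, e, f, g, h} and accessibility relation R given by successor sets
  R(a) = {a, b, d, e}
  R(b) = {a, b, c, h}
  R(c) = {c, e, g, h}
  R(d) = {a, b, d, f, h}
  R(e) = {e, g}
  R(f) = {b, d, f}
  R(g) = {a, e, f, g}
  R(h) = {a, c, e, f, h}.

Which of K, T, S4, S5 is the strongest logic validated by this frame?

T

Reflexive (axiom T): yes — every world is R-related to itself.
Transitive (axiom 4): no — a R b and b R c, but not a R c.
Euclidean (axiom 5): no — a R b and a R d, but not b R d.
So F validates K, T; S4 would additionally require R to be transitive. The strongest is T.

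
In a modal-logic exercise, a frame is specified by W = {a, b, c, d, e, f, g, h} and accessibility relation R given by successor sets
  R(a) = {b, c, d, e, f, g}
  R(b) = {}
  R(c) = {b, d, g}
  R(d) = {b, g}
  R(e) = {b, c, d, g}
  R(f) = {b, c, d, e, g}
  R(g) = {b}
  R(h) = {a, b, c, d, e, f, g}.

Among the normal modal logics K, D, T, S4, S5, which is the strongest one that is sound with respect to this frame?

Serial (axiom D): no — b has no R-successor.
Reflexive (axiom T): no — a is not related to itself.
Transitive (axiom 4): yes — every two-step R-path is closed by a direct edge.
Euclidean (axiom 5): no — a R b and a R c, but not b R c.
So F validates K; D would additionally require R to be serial. The strongest is K.

K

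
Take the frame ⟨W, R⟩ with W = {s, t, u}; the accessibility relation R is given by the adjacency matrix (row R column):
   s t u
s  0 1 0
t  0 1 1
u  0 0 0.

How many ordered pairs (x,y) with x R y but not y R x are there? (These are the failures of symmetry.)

Enumerating: (s,t), (t,u).

2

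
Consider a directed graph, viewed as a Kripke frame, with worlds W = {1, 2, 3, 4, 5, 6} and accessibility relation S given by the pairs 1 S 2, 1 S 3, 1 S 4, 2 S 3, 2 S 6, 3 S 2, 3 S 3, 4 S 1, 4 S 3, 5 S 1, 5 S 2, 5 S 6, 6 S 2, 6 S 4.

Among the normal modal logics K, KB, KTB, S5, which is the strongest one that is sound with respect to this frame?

Symmetric (axiom B): no — 1 S 2 but not 2 S 1.
Reflexive (axiom T): no — 1 is not related to itself.
Euclidean (axiom 5): no — 1 S 2 and 1 S 4, but not 2 S 4.
So F validates K; KB would additionally require S to be symmetric. The strongest is K.

K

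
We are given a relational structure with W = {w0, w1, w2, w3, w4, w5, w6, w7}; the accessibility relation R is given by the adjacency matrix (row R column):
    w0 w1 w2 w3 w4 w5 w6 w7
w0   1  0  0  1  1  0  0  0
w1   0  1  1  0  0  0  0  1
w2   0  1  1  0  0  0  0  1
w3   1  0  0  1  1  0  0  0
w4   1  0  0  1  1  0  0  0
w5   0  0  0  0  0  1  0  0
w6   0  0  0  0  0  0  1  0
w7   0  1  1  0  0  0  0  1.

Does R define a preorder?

Reflexive: yes — every world is R-related to itself.
Transitive: yes — every two-step R-path is closed by a direct edge.
So R is a preorder.

Yes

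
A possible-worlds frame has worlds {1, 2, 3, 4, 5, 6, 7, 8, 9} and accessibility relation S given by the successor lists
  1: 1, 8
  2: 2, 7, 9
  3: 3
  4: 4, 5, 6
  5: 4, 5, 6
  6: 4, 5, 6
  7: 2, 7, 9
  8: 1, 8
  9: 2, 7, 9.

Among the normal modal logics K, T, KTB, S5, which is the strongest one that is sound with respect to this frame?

S5

Reflexive (axiom T): yes — every world is S-related to itself.
Symmetric (axiom B): yes — every pair in S has its reverse in S.
Euclidean (axiom 5): yes — any two successors of a common world are S-related.
So F validates K, T, KTB, S5. The strongest is S5.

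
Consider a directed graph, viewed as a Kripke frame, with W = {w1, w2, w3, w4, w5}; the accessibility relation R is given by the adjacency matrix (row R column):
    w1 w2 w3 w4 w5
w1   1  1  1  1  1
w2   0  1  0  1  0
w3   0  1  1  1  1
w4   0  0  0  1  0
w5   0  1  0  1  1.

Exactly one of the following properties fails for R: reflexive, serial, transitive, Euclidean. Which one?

Reflexive: yes — every world is R-related to itself.
Serial: yes — every world has a successor (e.g. w1 R w1).
Transitive: yes — every two-step R-path is closed by a direct edge.
Euclidean: no — w1 R w2 and w1 R w3, but not w2 R w3.
Only Euclidean fails.

Euclidean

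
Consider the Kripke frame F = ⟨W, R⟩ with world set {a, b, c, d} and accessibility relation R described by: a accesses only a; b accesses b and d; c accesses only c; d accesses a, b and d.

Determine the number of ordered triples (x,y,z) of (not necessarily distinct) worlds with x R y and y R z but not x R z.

Enumerating: (b,d,a).

1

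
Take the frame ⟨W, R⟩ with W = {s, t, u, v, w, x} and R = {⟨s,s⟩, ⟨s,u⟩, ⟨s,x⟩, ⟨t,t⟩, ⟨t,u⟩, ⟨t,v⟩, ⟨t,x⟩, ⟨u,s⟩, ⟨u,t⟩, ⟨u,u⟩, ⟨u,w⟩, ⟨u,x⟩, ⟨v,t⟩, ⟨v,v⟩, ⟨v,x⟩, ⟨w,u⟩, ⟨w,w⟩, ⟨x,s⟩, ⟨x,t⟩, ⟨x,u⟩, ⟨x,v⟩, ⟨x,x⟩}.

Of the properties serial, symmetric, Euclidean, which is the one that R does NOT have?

Serial: yes — every world has a successor (e.g. s R s).
Symmetric: yes — every pair in R has its reverse in R.
Euclidean: no — t R u and t R v, but not u R v.
Only Euclidean fails.

Euclidean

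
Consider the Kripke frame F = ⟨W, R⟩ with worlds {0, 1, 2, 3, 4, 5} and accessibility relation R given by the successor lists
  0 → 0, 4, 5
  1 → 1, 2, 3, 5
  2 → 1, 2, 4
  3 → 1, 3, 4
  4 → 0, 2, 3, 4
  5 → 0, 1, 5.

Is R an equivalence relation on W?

Reflexive: yes — every world is R-related to itself.
Symmetric: yes — every pair in R has its reverse in R.
Transitive: no — 0 R 4 and 4 R 2, but not 0 R 2.
So R is not an equivalence relation.

No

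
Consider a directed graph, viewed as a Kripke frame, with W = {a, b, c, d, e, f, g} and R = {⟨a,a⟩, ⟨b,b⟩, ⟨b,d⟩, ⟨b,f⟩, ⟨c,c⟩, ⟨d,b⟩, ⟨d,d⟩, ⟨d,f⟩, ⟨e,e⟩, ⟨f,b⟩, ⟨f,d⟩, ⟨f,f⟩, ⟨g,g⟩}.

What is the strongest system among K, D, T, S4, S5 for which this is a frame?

S5

Serial (axiom D): yes — every world has a successor (e.g. a R a).
Reflexive (axiom T): yes — every world is R-related to itself.
Transitive (axiom 4): yes — every two-step R-path is closed by a direct edge.
Euclidean (axiom 5): yes — any two successors of a common world are R-related.
So F validates K, D, T, S4, S5. The strongest is S5.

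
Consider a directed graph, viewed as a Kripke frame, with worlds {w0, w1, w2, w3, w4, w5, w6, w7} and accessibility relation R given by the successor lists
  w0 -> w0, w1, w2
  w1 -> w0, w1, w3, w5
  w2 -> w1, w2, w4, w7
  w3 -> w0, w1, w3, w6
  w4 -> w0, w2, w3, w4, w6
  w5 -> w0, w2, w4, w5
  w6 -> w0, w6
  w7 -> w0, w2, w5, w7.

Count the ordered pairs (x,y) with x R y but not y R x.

14

Enumerating: (w0,w2), (w1,w5), (w2,w1), (w3,w0), (w3,w6), (w4,w0), (w4,w3), (w4,w6), (w5,w0), (w5,w2), (w5,w4), (w6,w0), (w7,w0), (w7,w5).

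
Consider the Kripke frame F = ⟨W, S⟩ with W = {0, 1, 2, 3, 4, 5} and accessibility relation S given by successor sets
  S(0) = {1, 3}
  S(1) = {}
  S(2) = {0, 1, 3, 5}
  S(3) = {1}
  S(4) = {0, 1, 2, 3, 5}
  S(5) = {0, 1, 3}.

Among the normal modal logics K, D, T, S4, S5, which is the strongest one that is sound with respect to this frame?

K

Serial (axiom D): no — 1 has no S-successor.
Reflexive (axiom T): no — 0 is not related to itself.
Transitive (axiom 4): yes — every two-step S-path is closed by a direct edge.
Euclidean (axiom 5): no — 0 S 1 and 0 S 3, but not 1 S 3.
So F validates K; D would additionally require S to be serial. The strongest is K.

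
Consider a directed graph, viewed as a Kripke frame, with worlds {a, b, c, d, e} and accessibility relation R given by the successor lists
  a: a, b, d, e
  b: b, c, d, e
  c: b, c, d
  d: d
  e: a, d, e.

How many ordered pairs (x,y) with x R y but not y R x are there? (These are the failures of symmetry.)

6

Enumerating: (a,b), (a,d), (b,d), (b,e), (c,d), (e,d).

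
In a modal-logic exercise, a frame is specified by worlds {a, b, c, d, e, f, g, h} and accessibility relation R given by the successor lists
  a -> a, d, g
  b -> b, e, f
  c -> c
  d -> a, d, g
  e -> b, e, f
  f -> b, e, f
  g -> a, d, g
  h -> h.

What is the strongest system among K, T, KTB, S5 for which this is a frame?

Reflexive (axiom T): yes — every world is R-related to itself.
Symmetric (axiom B): yes — every pair in R has its reverse in R.
Euclidean (axiom 5): yes — any two successors of a common world are R-related.
So F validates K, T, KTB, S5. The strongest is S5.

S5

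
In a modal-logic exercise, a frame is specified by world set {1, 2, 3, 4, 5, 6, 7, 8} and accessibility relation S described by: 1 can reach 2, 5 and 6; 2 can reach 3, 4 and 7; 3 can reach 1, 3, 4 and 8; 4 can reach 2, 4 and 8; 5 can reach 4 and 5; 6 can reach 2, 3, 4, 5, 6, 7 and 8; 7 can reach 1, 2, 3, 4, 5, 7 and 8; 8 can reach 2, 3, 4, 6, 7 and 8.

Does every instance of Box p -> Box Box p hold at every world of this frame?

The schema 4 characterises exactly the transitive frames.
Transitive: no — 1 S 2 and 2 S 3, but not 1 S 3.

No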